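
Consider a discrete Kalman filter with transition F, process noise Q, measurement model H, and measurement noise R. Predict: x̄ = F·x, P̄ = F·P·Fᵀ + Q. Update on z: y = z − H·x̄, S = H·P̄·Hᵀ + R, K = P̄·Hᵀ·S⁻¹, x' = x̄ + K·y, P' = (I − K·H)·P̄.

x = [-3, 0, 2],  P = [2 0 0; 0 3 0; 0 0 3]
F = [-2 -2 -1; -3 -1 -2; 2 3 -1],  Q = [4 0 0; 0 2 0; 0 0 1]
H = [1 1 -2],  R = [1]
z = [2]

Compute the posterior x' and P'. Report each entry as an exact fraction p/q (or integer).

x' = [-555/419, 48/419, -684/419]
P' = [1904/419 1423/419 1615/419; 1423/419 6744/419 4039/419; 1615/419 4039/419 2885/419]

x̄ = F·x = [4, 5, -8]
P̄ = F·P·Fᵀ + Q = [27 24 -23; 24 35 -15; -23 -15 39]
y = z − H·x̄ = [-23]
S = H·P̄·Hᵀ + R = [419]
K = P̄·Hᵀ·S⁻¹ = [97/419; 89/419; -116/419]
x' = x̄ + K·y = [-555/419, 48/419, -684/419]
P' = (I − K·H)·P̄ = [1904/419 1423/419 1615/419; 1423/419 6744/419 4039/419; 1615/419 4039/419 2885/419]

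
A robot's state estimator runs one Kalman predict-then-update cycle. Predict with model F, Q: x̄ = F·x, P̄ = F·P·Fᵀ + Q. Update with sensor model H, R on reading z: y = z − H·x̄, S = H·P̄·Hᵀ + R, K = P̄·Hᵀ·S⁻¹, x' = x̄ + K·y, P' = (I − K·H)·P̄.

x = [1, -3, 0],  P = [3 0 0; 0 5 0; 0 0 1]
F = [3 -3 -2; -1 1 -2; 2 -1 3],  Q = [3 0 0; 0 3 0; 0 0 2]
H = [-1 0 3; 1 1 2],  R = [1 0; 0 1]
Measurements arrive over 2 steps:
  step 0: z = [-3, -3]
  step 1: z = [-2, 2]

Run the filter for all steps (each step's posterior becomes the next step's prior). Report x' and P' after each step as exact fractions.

step 0: x' = [-1302/3995, -199/595, -31184/27965], P' = [10871/3995 -309/85 3186/3995; -309/85 3564/595 -743/595; 3186/3995 -743/595 9497/27965]
step 1: x' = [603529787/290403871, 81568477/290403871, -26835551/290403871], P' = [729229150/290403871 -952925580/290403871 212590415/290403871; -952925580/290403871 1552809385/290403871 -326668408/290403871; 212590415/290403871 -326668408/290403871 91651824/290403871]

step 0: x̄ = F·x = [12, -4, 5]
step 0: P̄ = F·P·Fᵀ + Q = [79 -20 27; -20 15 -17; 27 -17 28]
step 0: y = z − H·x̄ = [-6, -21]
step 0: S = H·P̄·Hᵀ + R = [170 85; 85 207]
step 0: K = P̄·Hᵀ·S⁻¹ = [-1313/3995 32/47; -66/595 -1/7; 6189/27965 75/329]
step 0: x' = x̄ + K·y = [-1302/3995, -199/595, -31184/27965]
step 0: P' = (I − K·H)·P̄ = [10871/3995 -309/85 3186/3995; -309/85 3564/595 -743/595; 3186/3995 -743/595 9497/27965]
step 1: x̄ = F·x = [12617/5593, 62129/27965, -102427/27965]
step 1: P̄ = F·P·Fᵀ + Q = [691510/5593 -306337/5593 434606/5593; -306337/5593 797702/27965 -1012386/27965; 434606/5593 -1012386/27965 1497093/27965]
step 1: y = z − H·x̄ = [314436/27965, 27114/5593]
step 1: S = H·P̄·Hᵀ + R = [3921172/27965 1238513/5593; 1238513/5593 2370159/5593]
step 1: K = P̄·Hᵀ·S⁻¹ = [-91457905/290403871 201484400/290403871; -27079644/290403871 -53453011/290403871; 62365057/290403871 69225655/290403871]
step 1: x' = x̄ + K·y = [603529787/290403871, 81568477/290403871, -26835551/290403871]
step 1: P' = (I − K·H)·P̄ = [729229150/290403871 -952925580/290403871 212590415/290403871; -952925580/290403871 1552809385/290403871 -326668408/290403871; 212590415/290403871 -326668408/290403871 91651824/290403871]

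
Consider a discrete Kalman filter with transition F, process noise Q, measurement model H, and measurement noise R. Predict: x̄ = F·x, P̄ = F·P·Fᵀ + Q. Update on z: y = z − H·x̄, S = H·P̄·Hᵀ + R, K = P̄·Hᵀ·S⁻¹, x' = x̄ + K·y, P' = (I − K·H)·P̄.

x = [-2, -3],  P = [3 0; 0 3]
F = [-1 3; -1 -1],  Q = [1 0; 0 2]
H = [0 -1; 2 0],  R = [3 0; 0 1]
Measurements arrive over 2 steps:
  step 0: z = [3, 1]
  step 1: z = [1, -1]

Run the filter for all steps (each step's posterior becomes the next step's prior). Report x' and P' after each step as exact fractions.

step 0: x̄ = F·x = [-7, 5]
step 0: P̄ = F·P·Fᵀ + Q = [31 -6; -6 8]
step 0: y = z − H·x̄ = [8, 15]
step 0: S = H·P̄·Hᵀ + R = [11 12; 12 125]
step 0: K = P̄·Hᵀ·S⁻¹ = [6/1231 610/1231; -856/1231 -36/1231]
step 0: x' = x̄ + K·y = [581/1231, -1233/1231]
step 0: P' = (I − K·H)·P̄ = [305/1231 -18/1231; -18/1231 2568/1231]
step 1: x̄ = F·x = [-4280/1231, 652/1231]
step 1: P̄ = F·P·Fᵀ + Q = [24756/1231 -7363/1231; -7363/1231 5299/1231]
step 1: y = z − H·x̄ = [1883/1231, 7329/1231]
step 1: S = H·P̄·Hᵀ + R = [8992/1231 14726/1231; 14726/1231 100255/1231]
step 1: K = P̄·Hᵀ·S⁻¹ = [7363/556164 136793/278082; -85133/185388 -7363/92694]
step 1: x' = x̄ + K·y = [-41941/79452, -17101/26484]
step 1: P' = (I − K·H)·P̄ = [136793/556164 -7363/185388; -7363/185388 85133/61796]

step 0: x' = [581/1231, -1233/1231], P' = [305/1231 -18/1231; -18/1231 2568/1231]
step 1: x' = [-41941/79452, -17101/26484], P' = [136793/556164 -7363/185388; -7363/185388 85133/61796]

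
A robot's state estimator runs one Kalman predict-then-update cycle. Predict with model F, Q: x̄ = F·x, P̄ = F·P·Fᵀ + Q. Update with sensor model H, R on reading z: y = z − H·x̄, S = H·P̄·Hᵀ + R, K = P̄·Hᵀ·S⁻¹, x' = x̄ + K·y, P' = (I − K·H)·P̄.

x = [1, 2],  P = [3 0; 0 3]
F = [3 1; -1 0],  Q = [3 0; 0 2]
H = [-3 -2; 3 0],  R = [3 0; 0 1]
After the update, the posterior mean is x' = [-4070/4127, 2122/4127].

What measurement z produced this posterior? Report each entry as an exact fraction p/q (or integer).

x̄ = F·x = [5, -1]
P̄ = F·P·Fᵀ + Q = [33 -9; -9 5]
S = H·P̄·Hᵀ + R = [212 -243; -243 298]
K = P̄·Hᵀ·S⁻¹ = [-81/4127 1305/4127; -1495/4127 -1593/4127]
x' − x̄ = [-24705/4127, 6249/4127] = K·y
y = (KᵀK)⁻¹·Kᵀ·(x' − x̄) = [15, -18]
z = y + H·x̄ = [15, -18] + [-13, 15] = [2, -3]

z = [2, -3]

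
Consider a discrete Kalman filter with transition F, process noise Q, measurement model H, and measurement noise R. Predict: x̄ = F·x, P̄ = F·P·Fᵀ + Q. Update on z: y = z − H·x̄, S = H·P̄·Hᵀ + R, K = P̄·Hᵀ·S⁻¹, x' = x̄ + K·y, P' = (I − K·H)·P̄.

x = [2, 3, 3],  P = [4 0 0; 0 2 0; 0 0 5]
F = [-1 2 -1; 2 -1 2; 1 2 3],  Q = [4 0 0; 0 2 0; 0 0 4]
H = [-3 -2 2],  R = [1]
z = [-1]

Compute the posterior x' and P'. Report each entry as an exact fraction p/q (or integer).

x' = [464/95, 179/95, 832/95]
P' = [2309/190 -983/95 1477/190; -983/95 2342/95 881/95; 1477/190 881/95 4021/190]

x̄ = F·x = [1, 7, 17]
P̄ = F·P·Fᵀ + Q = [21 -22 -11; -22 40 34; -11 34 61]
y = z − H·x̄ = [-18]
S = H·P̄·Hᵀ + R = [190]
K = P̄·Hᵀ·S⁻¹ = [-41/190; 27/95; 87/190]
x' = x̄ + K·y = [464/95, 179/95, 832/95]
P' = (I − K·H)·P̄ = [2309/190 -983/95 1477/190; -983/95 2342/95 881/95; 1477/190 881/95 4021/190]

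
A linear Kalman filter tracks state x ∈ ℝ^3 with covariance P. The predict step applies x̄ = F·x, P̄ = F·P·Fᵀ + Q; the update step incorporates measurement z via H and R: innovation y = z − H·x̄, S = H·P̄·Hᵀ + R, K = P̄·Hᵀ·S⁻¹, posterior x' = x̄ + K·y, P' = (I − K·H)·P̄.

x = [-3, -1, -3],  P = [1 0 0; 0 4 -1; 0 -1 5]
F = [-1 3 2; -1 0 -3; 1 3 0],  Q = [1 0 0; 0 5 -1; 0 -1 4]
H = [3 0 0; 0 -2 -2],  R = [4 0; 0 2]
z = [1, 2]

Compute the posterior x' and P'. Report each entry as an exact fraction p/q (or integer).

x' = [1941/7298, 48311/10947, -156875/29192]
P' = [1606/3649 -884/3649 1771/7298; -884/3649 63929/10947 -20232/3649; 1771/7298 -20232/3649 167761/29192]

x̄ = F·x = [-6, 12, -6]
P̄ = F·P·Fᵀ + Q = [46 -20 29; -20 51 7; 29 7 41]
y = z − H·x̄ = [19, 14]
S = H·P̄·Hᵀ + R = [418 -54; -54 426]
K = P̄·Hᵀ·S⁻¹ = [2409/7298 -3/7298; -663/3649 -3233/10947; 5313/29192 -5905/29192]
x' = x̄ + K·y = [1941/7298, 48311/10947, -156875/29192]
P' = (I − K·H)·P̄ = [1606/3649 -884/3649 1771/7298; -884/3649 63929/10947 -20232/3649; 1771/7298 -20232/3649 167761/29192]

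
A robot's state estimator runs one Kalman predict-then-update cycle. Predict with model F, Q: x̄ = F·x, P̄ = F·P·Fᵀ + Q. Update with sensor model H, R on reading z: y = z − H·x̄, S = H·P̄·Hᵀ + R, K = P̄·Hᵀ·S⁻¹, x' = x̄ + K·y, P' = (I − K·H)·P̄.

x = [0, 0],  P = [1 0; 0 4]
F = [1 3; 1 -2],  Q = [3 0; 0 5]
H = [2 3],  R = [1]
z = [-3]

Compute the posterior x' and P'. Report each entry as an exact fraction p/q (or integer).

x̄ = F·x = [0, 0]
P̄ = F·P·Fᵀ + Q = [40 -23; -23 22]
y = z − H·x̄ = [-3]
S = H·P̄·Hᵀ + R = [83]
K = P̄·Hᵀ·S⁻¹ = [11/83; 20/83]
x' = x̄ + K·y = [-33/83, -60/83]
P' = (I − K·H)·P̄ = [3199/83 -2129/83; -2129/83 1426/83]

x' = [-33/83, -60/83]
P' = [3199/83 -2129/83; -2129/83 1426/83]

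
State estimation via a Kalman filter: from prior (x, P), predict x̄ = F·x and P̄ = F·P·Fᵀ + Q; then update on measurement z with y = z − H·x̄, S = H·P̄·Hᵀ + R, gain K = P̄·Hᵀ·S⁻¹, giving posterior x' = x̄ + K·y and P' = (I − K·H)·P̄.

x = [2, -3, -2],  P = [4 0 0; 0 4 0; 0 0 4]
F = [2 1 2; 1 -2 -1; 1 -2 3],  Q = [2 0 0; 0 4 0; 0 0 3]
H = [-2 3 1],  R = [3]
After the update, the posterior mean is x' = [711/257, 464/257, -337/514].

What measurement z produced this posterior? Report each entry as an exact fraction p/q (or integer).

x̄ = F·x = [-3, 10, 2]
P̄ = F·P·Fᵀ + Q = [38 -8 24; -8 28 8; 24 8 59]
S = H·P̄·Hᵀ + R = [514]
K = P̄·Hᵀ·S⁻¹ = [-38/257; 54/257; 35/514]
x' − x̄ = [1482/257, -2106/257, -1365/514] = K·y
y = (KᵀK)⁻¹·Kᵀ·(x' − x̄) = [-39]
z = y + H·x̄ = [-39] + [38] = [-1]

z = [-1]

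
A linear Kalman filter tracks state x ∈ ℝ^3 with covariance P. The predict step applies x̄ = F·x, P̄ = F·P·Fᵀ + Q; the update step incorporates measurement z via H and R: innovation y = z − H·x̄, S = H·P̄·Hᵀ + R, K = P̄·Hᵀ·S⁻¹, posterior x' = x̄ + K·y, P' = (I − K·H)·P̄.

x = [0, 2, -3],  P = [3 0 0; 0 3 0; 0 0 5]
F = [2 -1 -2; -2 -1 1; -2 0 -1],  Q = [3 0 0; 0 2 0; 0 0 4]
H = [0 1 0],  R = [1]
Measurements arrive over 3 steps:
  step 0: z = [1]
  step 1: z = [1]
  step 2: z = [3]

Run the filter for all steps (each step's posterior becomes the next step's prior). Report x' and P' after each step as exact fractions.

step 0: x' = [-22/23, 17/23, 111/23], P' = [513/23 -19/23 87/23; -19/23 22/23 7/23; 87/23 7/23 434/23]
step 1: x' = [-14474/2139, 98/93, -4722/713], P' = [61684/2139 -103/93 22216/713; -103/93 92/93 23/31; 22216/713 23/31 54205/713]
step 2: x' = [42145/19806, 20097/6602, 183083/9903], P' = [11918707/138642 -56125/46214 9948446/69321; -56125/46214 45501/46214 13495/23107; 9948446/69321 13495/23107 20650811/69321]

step 0: x̄ = F·x = [4, -5, 3]
step 0: P̄ = F·P·Fᵀ + Q = [38 -19 -2; -19 22 7; -2 7 21]
step 0: y = z − H·x̄ = [6]
step 0: S = H·P̄·Hᵀ + R = [23]
step 0: K = P̄·Hᵀ·S⁻¹ = [-19/23; 22/23; 7/23]
step 0: x' = x̄ + K·y = [-22/23, 17/23, 111/23]
step 0: P' = (I − K·H)·P̄ = [513/23 -19/23 87/23; -19/23 22/23 7/23; 87/23 7/23 434/23]
step 1: x̄ = F·x = [-283/23, 6, -67/23]
step 1: P̄ = F·P·Fᵀ + Q = [3287/23 -103 -1041/23; -103 92 69; -1041/23 69 2926/23]
step 1: y = z − H·x̄ = [-5]
step 1: S = H·P̄·Hᵀ + R = [93]
step 1: K = P̄·Hᵀ·S⁻¹ = [-103/93; 92/93; 23/31]
step 1: x' = x̄ + K·y = [-14474/2139, 98/93, -4722/713]
step 1: P' = (I − K·H)·P̄ = [61684/2139 -103/93 22216/713; -103/93 92/93 23/31; 22216/713 23/31 54205/713]
step 2: x̄ = F·x = [-2870/2139, 4176/713, 43114/2139]
step 2: P̄ = F·P·Fᵀ + Q = [388369/2139 -56125/713 208639/2139; -56125/713 45501/713 26990/713; 208639/2139 26990/713 684499/2139]
step 2: y = z − H·x̄ = [-2037/713]
step 2: S = H·P̄·Hᵀ + R = [46214/713]
step 2: K = P̄·Hᵀ·S⁻¹ = [-56125/46214; 45501/46214; 13495/23107]
step 2: x' = x̄ + K·y = [42145/19806, 20097/6602, 183083/9903]
step 2: P' = (I − K·H)·P̄ = [11918707/138642 -56125/46214 9948446/69321; -56125/46214 45501/46214 13495/23107; 9948446/69321 13495/23107 20650811/69321]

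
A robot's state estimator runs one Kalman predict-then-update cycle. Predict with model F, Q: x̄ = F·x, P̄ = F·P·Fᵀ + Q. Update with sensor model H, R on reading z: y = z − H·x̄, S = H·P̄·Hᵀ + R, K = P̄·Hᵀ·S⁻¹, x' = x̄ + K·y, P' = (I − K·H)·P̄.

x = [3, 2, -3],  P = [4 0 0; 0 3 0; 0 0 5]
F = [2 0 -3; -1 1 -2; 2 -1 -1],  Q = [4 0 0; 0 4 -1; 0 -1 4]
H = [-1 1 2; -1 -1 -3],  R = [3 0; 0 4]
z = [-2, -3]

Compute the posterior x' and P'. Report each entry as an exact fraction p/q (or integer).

x̄ = F·x = [15, 5, 7]
P̄ = F·P·Fᵀ + Q = [65 22 31; 22 31 -2; 31 -2 28]
y = z − H·x̄ = [-6, 38]
S = H·P̄·Hᵀ + R = [35 -93; -93 570]
K = P̄·Hᵀ·S⁻¹ = [-1970/3767 -1511/3767; -507/3767 -1180/11301; 867/3767 -1816/11301]
x' = x̄ + K·y = [10907/3767, 20791/11301, -5507/11301]
P' = (I − K·H)·P̄ = [10305/3767 21707/3767 -8656/3767; 21707/3767 302476/11301 -120959/11301; -8656/3767 -120959/11301 51397/11301]

x' = [10907/3767, 20791/11301, -5507/11301]
P' = [10305/3767 21707/3767 -8656/3767; 21707/3767 302476/11301 -120959/11301; -8656/3767 -120959/11301 51397/11301]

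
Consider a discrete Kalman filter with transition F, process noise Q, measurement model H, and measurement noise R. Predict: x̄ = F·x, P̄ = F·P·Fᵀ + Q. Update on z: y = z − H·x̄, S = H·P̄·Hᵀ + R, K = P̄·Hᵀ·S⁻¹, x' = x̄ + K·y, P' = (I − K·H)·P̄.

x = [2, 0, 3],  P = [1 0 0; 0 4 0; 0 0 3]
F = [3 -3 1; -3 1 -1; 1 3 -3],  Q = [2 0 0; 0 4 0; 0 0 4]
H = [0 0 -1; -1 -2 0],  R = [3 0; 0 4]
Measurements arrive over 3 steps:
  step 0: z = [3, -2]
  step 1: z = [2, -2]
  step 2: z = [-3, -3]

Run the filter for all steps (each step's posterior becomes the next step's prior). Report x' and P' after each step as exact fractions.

step 0: x' = [746/121, -3577/1331, -4320/1331], P' = [276/11 -1528/121 -216/121; -1528/121 9648/1331 1170/1331; -216/121 1170/1331 3822/1331]
step 1: x' = [10558486/2252379, -2394171/1501586, -1640181/1501586], P' = [197167156/2252379 -35118608/750793 -748072/750793; -35118608/750793 19420041/750793 389739/750793; -748072/750793 389739/750793 2079465/750793]
step 2: x' = [-151413458665/24072751121, 109553908913/24072751121, 78768356799/24072751121], P' = [2335768234124/24072751121 -1248675584000/24072751121 -32118042744/24072751121; -1248675584000/24072751121 688498866756/24072751121 16923134952/24072751121; -32118042744/24072751121 16923134952/24072751121 66614432820/24072751121]

step 0: x̄ = F·x = [9, -9, -7]
step 0: P̄ = F·P·Fᵀ + Q = [50 -24 -42; -24 20 18; -42 18 68]
step 0: y = z − H·x̄ = [-4, -11]
step 0: S = H·P̄·Hᵀ + R = [71 -6; -6 38]
step 0: K = P̄·Hᵀ·S⁻¹ = [72/121 5/121; -390/1331 -622/1331; -1274/1331 9/1331]
step 0: x' = x̄ + K·y = [746/121, -3577/1331, -4320/1331]
step 0: P' = (I − K·H)·P̄ = [276/11 -1528/121 -216/121; -1528/121 9648/1331 1170/1331; -216/121 1170/1331 3822/1331]
step 1: x̄ = F·x = [31029/1331, -23875/1331, 10435/1331]
step 1: P̄ = F·P·Fᵀ + Q = [675148/1331 -516090/1331 -65910/1331; -516090/1331 403610/1331 48658/1331; -65910/1331 48658/1331 52298/1331]
step 1: y = z − H·x̄ = [13097/1331, -19383/1331]
step 1: S = H·P̄·Hᵀ + R = [56291/1331 31406/1331; 31406/1331 230552/1331]
step 1: K = P̄·Hᵀ·S⁻¹ = [748072/2252379 3386123/2252379; -129913/750793 -1860737/1501586; -693155/750793 -15703/1501586]
step 1: x' = x̄ + K·y = [10558486/2252379, -2394171/1501586, -1640181/1501586]
step 1: P' = (I − K·H)·P̄ = [197167156/2252379 -35118608/750793 -748072/750793; -35118608/750793 19420041/750793 389739/750793; -748072/750793 389739/750793 2079465/750793]
step 2: x̄ = F·x = [13329652/750793, -10935481/750793, 7165531/2252379]
step 2: P̄ = F·P·Fᵀ + Q = [1395170966/750793 -1067216964/750793 -183901812/750793; -1067216964/750793 821447884/750793 139957216/750793; -183901812/750793 139957216/750793 146947780/2252379]
step 2: y = z − H·x̄ = [408394/2252379, -10793689/750793]
step 2: S = H·P̄·Hᵀ + R = [153704917/2252379 96012620/750793; 96012620/750793 415097818/750793]
step 2: K = P̄·Hᵀ·S⁻¹ = [10706014248/24072751121 40395733469/24072751121; -5641044984/24072751121 -32080537378/24072751121; -22204810940/24072751121 -432056790/24072751121]
step 2: x' = x̄ + K·y = [-151413458665/24072751121, 109553908913/24072751121, 78768356799/24072751121]
step 2: P' = (I − K·H)·P̄ = [2335768234124/24072751121 -1248675584000/24072751121 -32118042744/24072751121; -1248675584000/24072751121 688498866756/24072751121 16923134952/24072751121; -32118042744/24072751121 16923134952/24072751121 66614432820/24072751121]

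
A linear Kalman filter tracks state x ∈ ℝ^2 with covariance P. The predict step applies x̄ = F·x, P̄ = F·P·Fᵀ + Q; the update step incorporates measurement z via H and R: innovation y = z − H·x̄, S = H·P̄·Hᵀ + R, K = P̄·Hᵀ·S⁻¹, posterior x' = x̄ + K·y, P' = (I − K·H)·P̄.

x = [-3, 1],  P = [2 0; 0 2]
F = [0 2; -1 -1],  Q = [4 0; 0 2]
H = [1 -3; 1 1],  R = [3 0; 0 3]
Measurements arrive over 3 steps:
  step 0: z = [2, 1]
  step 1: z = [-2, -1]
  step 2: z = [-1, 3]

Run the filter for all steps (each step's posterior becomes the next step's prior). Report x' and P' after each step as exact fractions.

step 0: x' = [2098/1205, -4/241], P' = [1788/1205 60/241; 60/241 78/241]
step 1: x' = [-739088/635533, 93490/635533], P' = [834060/635533 142908/635533; 142908/635533 202020/635533]
step 2: x' = [488352988/318607817, 25953046/28964347], P' = [417751188/318607817 6482832/28964347; 6482832/28964347 9168774/28964347]

step 0: x̄ = F·x = [2, 2]
step 0: P̄ = F·P·Fᵀ + Q = [12 -4; -4 6]
step 0: y = z − H·x̄ = [6, -3]
step 0: S = H·P̄·Hᵀ + R = [93 2; 2 13]
step 0: K = P̄·Hᵀ·S⁻¹ = [296/1205 696/1205; -58/241 46/241]
step 0: x' = x̄ + K·y = [2098/1205, -4/241]
step 0: P' = (I − K·H)·P̄ = [1788/1205 60/241; 60/241 78/241]
step 1: x̄ = F·x = [-8/241, -2078/1205]
step 1: P̄ = F·P·Fᵀ + Q = [1276/241 -276/241; -276/241 5188/1205]
step 1: y = z − H·x̄ = [-8604/1205, 913/1205]
step 1: S = H·P̄·Hᵀ + R = [64967/1205 -6424/1205; -6424/1205 12423/1205]
step 1: K = P̄·Hᵀ·S⁻¹ = [135112/635533 325656/635533; -154384/635533 114976/635533]
step 1: x' = x̄ + K·y = [-739088/635533, 93490/635533]
step 1: P' = (I − K·H)·P̄ = [834060/635533 142908/635533; 142908/635533 202020/635533]
step 2: x̄ = F·x = [186980/635533, 645598/635533]
step 2: P̄ = F·P·Fᵀ + Q = [3350212/635533 -689856/635533; -689856/635533 2592962/635533]
step 2: y = z − H·x̄ = [1114281/635533, 1074021/635533]
step 2: S = H·P̄·Hᵀ + R = [32732605/635533 -3048962/635533; -3048962/635533 6470061/635533]
step 2: K = P̄·Hᵀ·S⁻¹ = [67939244/318607817 163020780/318607817; -7007830/28964347 5217202/28964347]
step 2: x' = x̄ + K·y = [488352988/318607817, 25953046/28964347]
step 2: P' = (I − K·H)·P̄ = [417751188/318607817 6482832/28964347; 6482832/28964347 9168774/28964347]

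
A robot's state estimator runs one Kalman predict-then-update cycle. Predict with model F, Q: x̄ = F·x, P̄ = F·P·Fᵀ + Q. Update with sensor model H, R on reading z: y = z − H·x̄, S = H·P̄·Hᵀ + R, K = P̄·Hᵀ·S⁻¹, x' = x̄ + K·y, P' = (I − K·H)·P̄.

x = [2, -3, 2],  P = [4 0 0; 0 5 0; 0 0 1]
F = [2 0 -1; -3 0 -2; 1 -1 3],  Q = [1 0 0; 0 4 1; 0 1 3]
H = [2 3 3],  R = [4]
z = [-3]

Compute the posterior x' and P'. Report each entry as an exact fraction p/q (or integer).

x̄ = F·x = [2, -10, 11]
P̄ = F·P·Fᵀ + Q = [18 -22 5; -22 44 -17; 5 -17 21]
y = z − H·x̄ = [-10]
S = H·P̄·Hᵀ + R = [151]
K = P̄·Hᵀ·S⁻¹ = [-15/151; 37/151; 22/151]
x' = x̄ + K·y = [452/151, -1880/151, 1441/151]
P' = (I − K·H)·P̄ = [2493/151 -2767/151 1085/151; -2767/151 5275/151 -3381/151; 1085/151 -3381/151 2687/151]

x' = [452/151, -1880/151, 1441/151]
P' = [2493/151 -2767/151 1085/151; -2767/151 5275/151 -3381/151; 1085/151 -3381/151 2687/151]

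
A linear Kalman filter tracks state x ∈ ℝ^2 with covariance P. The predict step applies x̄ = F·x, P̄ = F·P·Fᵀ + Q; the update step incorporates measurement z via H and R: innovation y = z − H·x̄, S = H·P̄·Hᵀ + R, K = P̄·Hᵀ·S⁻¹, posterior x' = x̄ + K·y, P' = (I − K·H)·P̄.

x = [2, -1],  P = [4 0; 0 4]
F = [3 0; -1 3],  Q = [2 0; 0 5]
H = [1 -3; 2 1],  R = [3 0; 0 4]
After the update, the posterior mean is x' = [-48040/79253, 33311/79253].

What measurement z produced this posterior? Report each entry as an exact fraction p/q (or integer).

x̄ = F·x = [6, -5]
P̄ = F·P·Fᵀ + Q = [38 -12; -12 45]
S = H·P̄·Hᵀ + R = [518 1; 1 153]
K = P̄·Hᵀ·S⁻¹ = [11258/79253 33078/79253; -22512/79253 11025/79253]
x' − x̄ = [-523558/79253, 429576/79253] = K·y
y = (KᵀK)⁻¹·Kᵀ·(x' − x̄) = [-23, -8]
z = y + H·x̄ = [-23, -8] + [21, 7] = [-2, -1]

z = [-2, -1]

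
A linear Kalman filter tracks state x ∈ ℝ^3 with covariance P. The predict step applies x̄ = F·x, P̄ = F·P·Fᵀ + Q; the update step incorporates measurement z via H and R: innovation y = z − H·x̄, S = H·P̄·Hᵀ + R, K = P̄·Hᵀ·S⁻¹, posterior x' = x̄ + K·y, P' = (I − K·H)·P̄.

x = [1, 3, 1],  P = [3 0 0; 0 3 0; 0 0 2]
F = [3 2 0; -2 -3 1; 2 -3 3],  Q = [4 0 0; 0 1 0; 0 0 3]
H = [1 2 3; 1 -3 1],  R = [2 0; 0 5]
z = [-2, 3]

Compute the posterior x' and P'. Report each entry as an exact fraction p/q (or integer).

x̄ = F·x = [9, -10, -4]
P̄ = F·P·Fᵀ + Q = [43 -36 0; -36 42 21; 0 21 60]
y = z − H·x̄ = [21, -32]
S = H·P̄·Hᵀ + R = [861 -140; -140 576]
K = P̄·Hᵀ·S⁻¹ = [1109/119084 17993/68048; 11049/119084 -15123/68048; 31863/119084 4071/68048]
x' = x̄ + K·y = [12491/17012, -15989/17012, -5027/17012]
P' = (I − K·H)·P̄ = [1592491/476336 118599/476336 -606939/476336; 118599/476336 173955/476336 -126039/476336; -606939/476336 -126039/476336 371307/476336]

x' = [12491/17012, -15989/17012, -5027/17012]
P' = [1592491/476336 118599/476336 -606939/476336; 118599/476336 173955/476336 -126039/476336; -606939/476336 -126039/476336 371307/476336]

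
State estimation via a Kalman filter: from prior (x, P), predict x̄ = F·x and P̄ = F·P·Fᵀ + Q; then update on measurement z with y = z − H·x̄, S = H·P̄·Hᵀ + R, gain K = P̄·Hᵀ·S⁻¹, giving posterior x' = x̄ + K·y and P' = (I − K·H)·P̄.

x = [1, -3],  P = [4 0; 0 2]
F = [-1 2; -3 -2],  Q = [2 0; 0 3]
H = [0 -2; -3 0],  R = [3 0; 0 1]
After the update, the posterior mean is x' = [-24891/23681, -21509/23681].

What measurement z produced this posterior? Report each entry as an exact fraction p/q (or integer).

x̄ = F·x = [-7, 3]
P̄ = F·P·Fᵀ + Q = [14 4; 4 47]
S = H·P̄·Hᵀ + R = [191 24; 24 127]
K = P̄·Hᵀ·S⁻¹ = [-8/23681 -7830/23681; -11650/23681 -36/23681]
x' − x̄ = [140876/23681, -92552/23681] = K·y
y = (KᵀK)⁻¹·Kᵀ·(x' − x̄) = [8, -18]
z = y + H·x̄ = [8, -18] + [-6, 21] = [2, 3]

z = [2, 3]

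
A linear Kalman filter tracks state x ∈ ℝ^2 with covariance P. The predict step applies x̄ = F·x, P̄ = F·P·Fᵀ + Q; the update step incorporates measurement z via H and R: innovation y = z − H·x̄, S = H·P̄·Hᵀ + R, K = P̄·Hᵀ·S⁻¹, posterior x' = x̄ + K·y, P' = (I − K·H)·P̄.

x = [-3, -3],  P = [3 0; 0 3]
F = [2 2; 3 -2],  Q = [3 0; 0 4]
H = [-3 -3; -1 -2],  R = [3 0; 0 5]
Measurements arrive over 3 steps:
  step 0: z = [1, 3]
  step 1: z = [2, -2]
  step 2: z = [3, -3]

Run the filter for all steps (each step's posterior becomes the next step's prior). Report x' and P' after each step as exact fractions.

step 0: x' = [-592/1611, -1214/4833], P' = [2390/537 -6365/1611; -6365/1611 18215/4833]
step 1: x' = [-33689712/17145725, 24612336/17145725], P' = [40607889/17145725 -36150992/17145725; -36150992/17145725 36683826/17145725]
step 2: x' = [-70129247931/33910884913, 45095977695/33910884913], P' = [79958468932/33910884913 -71099334161/33910884913; -71099334161/33910884913 72105837913/33910884913]

step 0: x̄ = F·x = [-12, -3]
step 0: P̄ = F·P·Fᵀ + Q = [27 6; 6 43]
step 0: y = z − H·x̄ = [-44, -15]
step 0: S = H·P̄·Hᵀ + R = [741 393; 393 228]
step 0: K = P̄·Hᵀ·S⁻¹ = [-805/1611 1112/1611; 880/4833 -3467/4833]
step 0: x' = x̄ + K·y = [-592/1611, -1214/4833]
step 0: P' = (I − K·H)·P̄ = [2390/537 -6365/1611; -6365/1611 18215/4833]
step 1: x̄ = F·x = [-5980/4833, -2900/4833]
step 1: P̄ = F·P·Fᵀ + Q = [20639/4833 18010/4833; 18010/4833 514922/4833]
step 1: y = z − H·x̄ = [-1886/537, -21446/4833]
step 1: S = H·P̄·Hᵀ + R = [191064/179 368171/537; 368171/537 2176532/4833]
step 1: K = P̄·Hᵀ·S⁻¹ = [-4456897/17145725 6338819/17145725; -532834/17145725 -7443332/17145725]
step 1: x' = x̄ + K·y = [-33689712/17145725, 24612336/17145725]
step 1: P' = (I − K·H)·P̄ = [40607889/17145725 -36150992/17145725; -36150992/17145725 36683826/17145725]
step 2: x̄ = F·x = [-18154752/17145725, -150293808/17145725]
step 2: P̄ = F·P·Fᵀ + Q = [71396099/17145725 24610046/17145725; 24610046/17145725 1014601109/17145725]
step 2: y = z − H·x̄ = [-90781701/3429145, -370179543/17145725]
step 2: S = H·P̄·Hᵀ + R = [410735715/685829 1304657073/3429145; 1304657073/3429145 4313969344/17145725]
step 2: K = P̄·Hᵀ·S⁻¹ = [-8859134771/33910884913 12448039878/33910884913; -1006503752/33910884913 -14622468333/33910884913]
step 2: x' = x̄ + K·y = [-70129247931/33910884913, 45095977695/33910884913]
step 2: P' = (I − K·H)·P̄ = [79958468932/33910884913 -71099334161/33910884913; -71099334161/33910884913 72105837913/33910884913]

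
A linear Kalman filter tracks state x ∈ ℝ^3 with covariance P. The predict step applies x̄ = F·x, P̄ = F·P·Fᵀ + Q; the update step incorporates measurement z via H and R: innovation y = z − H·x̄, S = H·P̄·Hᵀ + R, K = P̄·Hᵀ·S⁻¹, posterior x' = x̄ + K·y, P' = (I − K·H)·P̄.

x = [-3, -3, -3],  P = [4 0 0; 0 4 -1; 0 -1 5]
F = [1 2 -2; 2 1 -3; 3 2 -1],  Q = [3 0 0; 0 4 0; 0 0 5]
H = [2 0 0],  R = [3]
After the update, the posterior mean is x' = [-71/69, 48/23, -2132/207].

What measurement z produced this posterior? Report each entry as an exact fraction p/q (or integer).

x̄ = F·x = [-3, 0, -12]
P̄ = F·P·Fᵀ + Q = [51 54 44; 54 75 54; 44 54 66]
S = H·P̄·Hᵀ + R = [207]
K = P̄·Hᵀ·S⁻¹ = [34/69; 12/23; 88/207]
x' − x̄ = [136/69, 48/23, 352/207] = K·y
y = (KᵀK)⁻¹·Kᵀ·(x' − x̄) = [4]
z = y + H·x̄ = [4] + [-6] = [-2]

z = [-2]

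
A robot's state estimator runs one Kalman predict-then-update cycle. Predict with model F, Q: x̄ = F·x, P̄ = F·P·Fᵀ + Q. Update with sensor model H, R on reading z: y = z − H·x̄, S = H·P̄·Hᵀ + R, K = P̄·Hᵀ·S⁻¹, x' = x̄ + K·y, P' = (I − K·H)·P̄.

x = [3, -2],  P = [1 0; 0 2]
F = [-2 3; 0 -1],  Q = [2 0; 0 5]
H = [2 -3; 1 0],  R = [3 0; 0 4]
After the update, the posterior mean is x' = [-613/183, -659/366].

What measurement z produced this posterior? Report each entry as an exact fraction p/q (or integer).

z = [-1, -3]

x̄ = F·x = [-12, 2]
P̄ = F·P·Fᵀ + Q = [24 -6; -6 7]
S = H·P̄·Hᵀ + R = [234 66; 66 28]
K = P̄·Hᵀ·S⁻¹ = [22/183 35/61; -44/183 43/122]
x' − x̄ = [1583/183, -1391/366] = K·y
y = (KᵀK)⁻¹·Kᵀ·(x' − x̄) = [29, 9]
z = y + H·x̄ = [29, 9] + [-30, -12] = [-1, -3]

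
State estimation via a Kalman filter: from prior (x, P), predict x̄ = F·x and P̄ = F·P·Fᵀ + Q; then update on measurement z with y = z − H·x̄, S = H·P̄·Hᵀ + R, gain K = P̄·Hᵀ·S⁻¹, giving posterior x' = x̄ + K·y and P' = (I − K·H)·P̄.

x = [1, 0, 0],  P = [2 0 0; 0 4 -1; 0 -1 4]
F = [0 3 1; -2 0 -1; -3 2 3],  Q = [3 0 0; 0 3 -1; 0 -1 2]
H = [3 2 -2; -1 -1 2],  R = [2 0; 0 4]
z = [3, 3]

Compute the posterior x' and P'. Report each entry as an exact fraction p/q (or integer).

x' = [11467/3095, -1118/619, 7106/3095]
P' = [14118/3095 -19742/3095 76/3095; -19742/3095 40214/3095 2066/619; 76/3095 2066/619 9663/3095]

x̄ = F·x = [0, -2, -3]
P̄ = F·P·Fᵀ + Q = [37 -1 25; -1 15 1; 25 1 60]
y = z − H·x̄ = [1, 7]
S = H·P̄·Hᵀ + R = [315 -170; -170 190]
K = P̄·Hᵀ·S⁻¹ = [1359/3095 1444/3095; 271/3095 47/3095; 781/3095 446/619]
x' = x̄ + K·y = [11467/3095, -1118/619, 7106/3095]
P' = (I − K·H)·P̄ = [14118/3095 -19742/3095 76/3095; -19742/3095 40214/3095 2066/619; 76/3095 2066/619 9663/3095]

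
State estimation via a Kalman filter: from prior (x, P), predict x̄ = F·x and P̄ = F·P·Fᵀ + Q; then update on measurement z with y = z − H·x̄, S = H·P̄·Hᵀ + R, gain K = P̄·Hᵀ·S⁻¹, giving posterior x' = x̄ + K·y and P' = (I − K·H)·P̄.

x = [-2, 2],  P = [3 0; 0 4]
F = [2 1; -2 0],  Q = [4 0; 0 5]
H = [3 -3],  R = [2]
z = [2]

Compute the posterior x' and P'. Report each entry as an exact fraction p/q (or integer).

x̄ = F·x = [-2, 4]
P̄ = F·P·Fᵀ + Q = [20 -12; -12 17]
y = z − H·x̄ = [20]
S = H·P̄·Hᵀ + R = [551]
K = P̄·Hᵀ·S⁻¹ = [96/551; -3/19]
x' = x̄ + K·y = [818/551, 16/19]
P' = (I − K·H)·P̄ = [1804/551 60/19; 60/19 62/19]

x' = [818/551, 16/19]
P' = [1804/551 60/19; 60/19 62/19]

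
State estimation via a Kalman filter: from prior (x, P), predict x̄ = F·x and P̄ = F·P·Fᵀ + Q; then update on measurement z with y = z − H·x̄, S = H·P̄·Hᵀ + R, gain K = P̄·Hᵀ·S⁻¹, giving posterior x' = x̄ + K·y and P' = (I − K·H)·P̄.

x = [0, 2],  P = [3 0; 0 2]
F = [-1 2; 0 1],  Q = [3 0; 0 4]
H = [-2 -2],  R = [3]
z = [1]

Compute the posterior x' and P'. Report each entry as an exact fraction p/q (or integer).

x̄ = F·x = [4, 2]
P̄ = F·P·Fᵀ + Q = [14 4; 4 6]
y = z − H·x̄ = [13]
S = H·P̄·Hᵀ + R = [115]
K = P̄·Hᵀ·S⁻¹ = [-36/115; -4/23]
x' = x̄ + K·y = [-8/115, -6/23]
P' = (I − K·H)·P̄ = [314/115 -52/23; -52/23 58/23]

x' = [-8/115, -6/23]
P' = [314/115 -52/23; -52/23 58/23]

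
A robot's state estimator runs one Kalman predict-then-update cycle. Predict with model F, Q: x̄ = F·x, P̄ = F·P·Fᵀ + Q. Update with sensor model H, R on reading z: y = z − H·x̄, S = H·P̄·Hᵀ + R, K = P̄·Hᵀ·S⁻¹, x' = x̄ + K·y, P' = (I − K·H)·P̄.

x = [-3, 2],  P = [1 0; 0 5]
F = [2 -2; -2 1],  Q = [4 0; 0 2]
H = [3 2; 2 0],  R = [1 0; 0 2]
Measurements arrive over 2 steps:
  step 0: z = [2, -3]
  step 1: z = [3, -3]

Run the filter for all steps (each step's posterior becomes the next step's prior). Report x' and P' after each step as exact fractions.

step 0: x̄ = F·x = [-10, 8]
step 0: P̄ = F·P·Fᵀ + Q = [28 -14; -14 11]
step 0: y = z − H·x̄ = [16, 17]
step 0: S = H·P̄·Hᵀ + R = [129 112; 112 114]
step 0: K = P̄·Hᵀ·S⁻¹ = [56/1081 476/1081; 428/1081 -686/1081]
step 0: x' = x̄ + K·y = [-1822/1081, 3834/1081]
step 0: P' = (I − K·H)·P̄ = [476/1081 -686/1081; -686/1081 1243/1081]
step 1: x̄ = F·x = [-11312/1081, 7478/1081]
step 1: P̄ = F·P·Fᵀ + Q = [16688/1081 -8506/1081; -8506/1081 8053/1081]
step 1: y = z − H·x̄ = [22223/1081, 19381/1081]
step 1: S = H·P̄·Hᵀ + R = [81413/1081 66104/1081; 66104/1081 68914/1081]
step 1: K = P̄·Hᵀ·S⁻¹ = [33052/573893 246240/573893; 220140/573893 -352834/573893]
step 1: x' = x̄ + K·y = [-911180/573893, 2169720/573893]
step 1: P' = (I − K·H)·P̄ = [246240/573893 -352834/573893; -352834/573893 639321/573893]

step 0: x' = [-1822/1081, 3834/1081], P' = [476/1081 -686/1081; -686/1081 1243/1081]
step 1: x' = [-911180/573893, 2169720/573893], P' = [246240/573893 -352834/573893; -352834/573893 639321/573893]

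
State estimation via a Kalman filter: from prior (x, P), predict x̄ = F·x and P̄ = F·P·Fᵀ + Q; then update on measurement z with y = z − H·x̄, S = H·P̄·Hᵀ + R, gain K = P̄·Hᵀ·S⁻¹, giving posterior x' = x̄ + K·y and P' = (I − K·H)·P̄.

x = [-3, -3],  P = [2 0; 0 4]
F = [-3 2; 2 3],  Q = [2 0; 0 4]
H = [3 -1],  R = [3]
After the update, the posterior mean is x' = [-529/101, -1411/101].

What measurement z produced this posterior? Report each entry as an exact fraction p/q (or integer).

z = [-2]

x̄ = F·x = [3, -15]
P̄ = F·P·Fᵀ + Q = [36 12; 12 48]
S = H·P̄·Hᵀ + R = [303]
K = P̄·Hᵀ·S⁻¹ = [32/101; -4/101]
x' − x̄ = [-832/101, 104/101] = K·y
y = (KᵀK)⁻¹·Kᵀ·(x' − x̄) = [-26]
z = y + H·x̄ = [-26] + [24] = [-2]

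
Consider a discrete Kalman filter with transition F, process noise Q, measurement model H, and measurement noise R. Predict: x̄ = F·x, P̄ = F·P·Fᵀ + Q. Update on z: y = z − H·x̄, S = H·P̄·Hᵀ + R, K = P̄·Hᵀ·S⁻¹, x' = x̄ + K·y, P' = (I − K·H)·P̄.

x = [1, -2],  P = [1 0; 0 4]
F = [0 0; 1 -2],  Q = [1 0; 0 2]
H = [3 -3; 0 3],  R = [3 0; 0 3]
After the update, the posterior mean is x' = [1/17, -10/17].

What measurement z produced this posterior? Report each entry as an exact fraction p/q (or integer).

x̄ = F·x = [0, 5]
P̄ = F·P·Fᵀ + Q = [1 0; 0 19]
S = H·P̄·Hᵀ + R = [183 -171; -171 174]
K = P̄·Hᵀ·S⁻¹ = [58/289 57/289; -19/289 76/289]
x' − x̄ = [1/17, -95/17] = K·y
y = (KᵀK)⁻¹·Kᵀ·(x' − x̄) = [17, -17]
z = y + H·x̄ = [17, -17] + [-15, 15] = [2, -2]

z = [2, -2]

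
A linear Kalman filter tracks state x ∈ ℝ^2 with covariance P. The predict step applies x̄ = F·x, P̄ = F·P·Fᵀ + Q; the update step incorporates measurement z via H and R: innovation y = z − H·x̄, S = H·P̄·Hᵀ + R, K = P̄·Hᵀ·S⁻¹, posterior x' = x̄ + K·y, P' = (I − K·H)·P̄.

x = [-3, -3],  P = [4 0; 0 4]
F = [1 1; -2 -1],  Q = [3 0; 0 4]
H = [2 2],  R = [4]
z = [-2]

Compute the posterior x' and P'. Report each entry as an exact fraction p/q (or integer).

x' = [-17/3, 5]
P' = [131/12 -11; -11 12]

x̄ = F·x = [-6, 9]
P̄ = F·P·Fᵀ + Q = [11 -12; -12 24]
y = z − H·x̄ = [-8]
S = H·P̄·Hᵀ + R = [48]
K = P̄·Hᵀ·S⁻¹ = [-1/24; 1/2]
x' = x̄ + K·y = [-17/3, 5]
P' = (I − K·H)·P̄ = [131/12 -11; -11 12]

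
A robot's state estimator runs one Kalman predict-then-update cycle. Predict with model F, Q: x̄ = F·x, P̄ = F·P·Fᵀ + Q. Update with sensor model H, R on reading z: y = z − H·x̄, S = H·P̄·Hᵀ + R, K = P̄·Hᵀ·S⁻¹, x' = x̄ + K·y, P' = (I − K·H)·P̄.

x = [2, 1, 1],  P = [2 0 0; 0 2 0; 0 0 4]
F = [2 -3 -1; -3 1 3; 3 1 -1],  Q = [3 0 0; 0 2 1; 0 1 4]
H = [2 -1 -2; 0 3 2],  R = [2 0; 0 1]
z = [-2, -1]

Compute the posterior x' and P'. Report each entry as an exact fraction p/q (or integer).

x' = [4713/1831, -7524/1831, 82957/14648]
P' = [15527/1831 -14986/1831 44923/3662; -14986/1831 15782/1831 -23208/1831; 44923/3662 -23208/1831 553097/29296]

x̄ = F·x = [0, -2, 6]
P̄ = F·P·Fᵀ + Q = [33 -30 10; -30 58 -27; 10 -27 28]
y = z − H·x̄ = [8, -7]
S = H·P̄·Hᵀ + R = [236 -210; -210 311]
K = P̄·Hᵀ·S⁻¹ = [1117/3662 -35/1831; 331/1831 930/1831; -8049/29296 -3895/14648]
x' = x̄ + K·y = [4713/1831, -7524/1831, 82957/14648]
P' = (I − K·H)·P̄ = [15527/1831 -14986/1831 44923/3662; -14986/1831 15782/1831 -23208/1831; 44923/3662 -23208/1831 553097/29296]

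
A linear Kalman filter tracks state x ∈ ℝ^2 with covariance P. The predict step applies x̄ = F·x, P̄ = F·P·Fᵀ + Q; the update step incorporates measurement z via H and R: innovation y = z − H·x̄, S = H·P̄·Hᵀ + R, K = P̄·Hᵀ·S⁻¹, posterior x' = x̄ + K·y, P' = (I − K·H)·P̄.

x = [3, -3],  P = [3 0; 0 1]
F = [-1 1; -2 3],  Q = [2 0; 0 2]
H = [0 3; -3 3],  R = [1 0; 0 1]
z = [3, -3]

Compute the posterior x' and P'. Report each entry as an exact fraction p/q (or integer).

x' = [2226/1231, 1083/1231]
P' = [258/1231 261/2462; 261/2462 134/1231]

x̄ = F·x = [-6, -15]
P̄ = F·P·Fᵀ + Q = [6 9; 9 23]
y = z − H·x̄ = [48, 24]
S = H·P̄·Hᵀ + R = [208 126; 126 100]
K = P̄·Hᵀ·S⁻¹ = [783/2462 -765/2462; 402/1231 21/2462]
x' = x̄ + K·y = [2226/1231, 1083/1231]
P' = (I − K·H)·P̄ = [258/1231 261/2462; 261/2462 134/1231]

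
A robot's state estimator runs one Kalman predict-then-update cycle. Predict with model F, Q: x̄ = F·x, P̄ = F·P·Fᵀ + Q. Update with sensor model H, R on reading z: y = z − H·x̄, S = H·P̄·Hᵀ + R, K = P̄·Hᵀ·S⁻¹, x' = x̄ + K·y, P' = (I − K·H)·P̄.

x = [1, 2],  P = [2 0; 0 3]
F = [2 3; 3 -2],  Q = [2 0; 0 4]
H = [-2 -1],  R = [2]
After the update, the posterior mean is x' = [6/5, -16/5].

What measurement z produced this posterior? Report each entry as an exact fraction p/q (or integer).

x̄ = F·x = [8, -1]
P̄ = F·P·Fᵀ + Q = [37 -6; -6 34]
S = H·P̄·Hᵀ + R = [160]
K = P̄·Hᵀ·S⁻¹ = [-17/40; -11/80]
x' − x̄ = [-34/5, -11/5] = K·y
y = (KᵀK)⁻¹·Kᵀ·(x' − x̄) = [16]
z = y + H·x̄ = [16] + [-15] = [1]

z = [1]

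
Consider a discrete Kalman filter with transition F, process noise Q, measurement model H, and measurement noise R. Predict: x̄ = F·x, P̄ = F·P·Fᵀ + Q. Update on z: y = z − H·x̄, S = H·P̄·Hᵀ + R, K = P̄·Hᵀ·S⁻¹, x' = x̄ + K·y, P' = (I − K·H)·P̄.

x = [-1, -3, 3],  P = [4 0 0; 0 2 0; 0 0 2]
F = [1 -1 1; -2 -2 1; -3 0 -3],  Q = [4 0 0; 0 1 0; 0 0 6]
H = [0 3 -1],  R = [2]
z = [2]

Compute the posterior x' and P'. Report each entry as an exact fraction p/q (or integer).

x' = [541/197, -164/197, -960/197]
P' = [2220/197 -1150/197 -3474/197; -1150/197 1350/197 3924/197; -3474/197 3924/197 11784/197]

x̄ = F·x = [5, 11, -6]
P̄ = F·P·Fᵀ + Q = [12 -2 -18; -2 27 18; -18 18 60]
y = z − H·x̄ = [-37]
S = H·P̄·Hᵀ + R = [197]
K = P̄·Hᵀ·S⁻¹ = [12/197; 63/197; -6/197]
x' = x̄ + K·y = [541/197, -164/197, -960/197]
P' = (I − K·H)·P̄ = [2220/197 -1150/197 -3474/197; -1150/197 1350/197 3924/197; -3474/197 3924/197 11784/197]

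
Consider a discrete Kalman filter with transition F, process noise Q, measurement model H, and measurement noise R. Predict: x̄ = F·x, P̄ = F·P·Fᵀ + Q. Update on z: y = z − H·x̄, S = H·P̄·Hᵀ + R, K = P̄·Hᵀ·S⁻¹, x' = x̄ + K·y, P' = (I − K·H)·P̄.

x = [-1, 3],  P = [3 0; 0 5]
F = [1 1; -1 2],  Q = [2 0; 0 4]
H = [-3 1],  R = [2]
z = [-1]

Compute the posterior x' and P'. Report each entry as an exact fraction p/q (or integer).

x̄ = F·x = [2, 7]
P̄ = F·P·Fᵀ + Q = [10 7; 7 27]
y = z − H·x̄ = [-2]
S = H·P̄·Hᵀ + R = [77]
K = P̄·Hᵀ·S⁻¹ = [-23/77; 6/77]
x' = x̄ + K·y = [200/77, 527/77]
P' = (I − K·H)·P̄ = [241/77 677/77; 677/77 2043/77]

x' = [200/77, 527/77]
P' = [241/77 677/77; 677/77 2043/77]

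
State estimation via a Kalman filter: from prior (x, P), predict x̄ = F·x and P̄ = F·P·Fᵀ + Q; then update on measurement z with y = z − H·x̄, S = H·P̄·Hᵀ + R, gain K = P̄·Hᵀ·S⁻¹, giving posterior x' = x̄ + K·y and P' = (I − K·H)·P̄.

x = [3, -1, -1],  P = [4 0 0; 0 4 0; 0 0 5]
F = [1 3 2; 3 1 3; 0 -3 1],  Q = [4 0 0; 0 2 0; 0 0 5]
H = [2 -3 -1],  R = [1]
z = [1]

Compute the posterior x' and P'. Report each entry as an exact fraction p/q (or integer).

x̄ = F·x = [-2, 5, 2]
P̄ = F·P·Fᵀ + Q = [64 54 -26; 54 87 3; -26 3 46]
y = z − H·x̄ = [22]
S = H·P̄·Hᵀ + R = [560]
K = P̄·Hᵀ·S⁻¹ = [-1/70; -39/140; -107/560]
x' = x̄ + K·y = [-81/35, -79/70, -617/280]
P' = (I − K·H)·P̄ = [2236/35 1812/35 -1927/70; 1812/35 1524/35 -3753/140; -1927/70 -3753/140 14311/560]

x' = [-81/35, -79/70, -617/280]
P' = [2236/35 1812/35 -1927/70; 1812/35 1524/35 -3753/140; -1927/70 -3753/140 14311/560]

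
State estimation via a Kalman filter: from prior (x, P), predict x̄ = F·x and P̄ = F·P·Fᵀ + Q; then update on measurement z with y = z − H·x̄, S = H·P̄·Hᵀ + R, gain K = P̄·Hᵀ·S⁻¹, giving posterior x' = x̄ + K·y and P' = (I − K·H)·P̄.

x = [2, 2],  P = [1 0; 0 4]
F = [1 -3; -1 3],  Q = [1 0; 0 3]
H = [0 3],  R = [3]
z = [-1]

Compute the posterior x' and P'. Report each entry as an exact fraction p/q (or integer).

x̄ = F·x = [-4, 4]
P̄ = F·P·Fᵀ + Q = [38 -37; -37 40]
y = z − H·x̄ = [-13]
S = H·P̄·Hᵀ + R = [363]
K = P̄·Hᵀ·S⁻¹ = [-37/121; 40/121]
x' = x̄ + K·y = [-3/121, -36/121]
P' = (I − K·H)·P̄ = [491/121 -37/121; -37/121 40/121]

x' = [-3/121, -36/121]
P' = [491/121 -37/121; -37/121 40/121]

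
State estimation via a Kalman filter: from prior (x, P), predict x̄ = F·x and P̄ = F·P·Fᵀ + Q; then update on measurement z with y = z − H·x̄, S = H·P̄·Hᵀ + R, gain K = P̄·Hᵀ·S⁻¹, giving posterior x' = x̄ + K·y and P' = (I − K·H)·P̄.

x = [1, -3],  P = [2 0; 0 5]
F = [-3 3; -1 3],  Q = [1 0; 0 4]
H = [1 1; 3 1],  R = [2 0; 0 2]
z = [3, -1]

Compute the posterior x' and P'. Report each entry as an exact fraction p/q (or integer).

x̄ = F·x = [-12, -10]
P̄ = F·P·Fᵀ + Q = [64 51; 51 51]
y = z − H·x̄ = [25, 45]
S = H·P̄·Hᵀ + R = [219 447; 447 935]
K = P̄·Hᵀ·S⁻¹ = [-274/1239 151/413; 697/826 -153/826]
x' = x̄ + K·y = [-1333/1239, 1140/413]
P' = (I − K·H)·P̄ = [727/1239 -425/413; -425/413 1122/413]

x' = [-1333/1239, 1140/413]
P' = [727/1239 -425/413; -425/413 1122/413]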